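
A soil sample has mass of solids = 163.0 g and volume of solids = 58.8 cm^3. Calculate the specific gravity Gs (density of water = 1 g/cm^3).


Using Gs = m_s / (V_s * rho_w)
Since rho_w = 1 g/cm^3:
Gs = 163.0 / 58.8
Gs = 2.772


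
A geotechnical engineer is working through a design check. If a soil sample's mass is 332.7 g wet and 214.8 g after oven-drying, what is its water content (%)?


Result: 54.89 %

Derivation:
Using w = (m_wet - m_dry) / m_dry * 100
m_wet - m_dry = 332.7 - 214.8 = 117.9 g
w = 117.9 / 214.8 * 100
w = 54.89 %


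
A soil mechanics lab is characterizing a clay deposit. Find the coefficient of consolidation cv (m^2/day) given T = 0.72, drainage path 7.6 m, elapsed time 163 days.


Using cv = T * H_dr^2 / t
H_dr^2 = 7.6^2 = 57.76
cv = 0.72 * 57.76 / 163
cv = 0.25514 m^2/day


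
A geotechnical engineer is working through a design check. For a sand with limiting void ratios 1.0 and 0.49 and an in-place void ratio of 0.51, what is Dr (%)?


Result: 96.08 %

Derivation:
Using Dr = (e_max - e) / (e_max - e_min) * 100
e_max - e = 1.0 - 0.51 = 0.49
e_max - e_min = 1.0 - 0.49 = 0.51
Dr = 0.49 / 0.51 * 100
Dr = 96.08 %


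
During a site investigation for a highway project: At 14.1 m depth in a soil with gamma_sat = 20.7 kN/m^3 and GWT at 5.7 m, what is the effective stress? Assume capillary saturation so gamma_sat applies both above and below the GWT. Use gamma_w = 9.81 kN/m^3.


Total stress = gamma_sat * depth
sigma = 20.7 * 14.1 = 291.87 kPa
Pore water pressure u = gamma_w * (depth - d_wt)
u = 9.81 * (14.1 - 5.7) = 82.404 kPa
Effective stress = sigma - u
sigma' = 291.87 - 82.404 = 209.47 kPa


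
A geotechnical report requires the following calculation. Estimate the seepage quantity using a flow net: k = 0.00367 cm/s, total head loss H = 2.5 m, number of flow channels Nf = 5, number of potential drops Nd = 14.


Result: 3.277e-05 m^3/s per m

Derivation:
Convert k to m/s for unit consistency with H:
k = 0.00367 cm/s = 0.00367 / 100 m/s = 3.67e-05 m/s
Using q = k * H * Nf / Nd
Nf / Nd = 5 / 14 = 0.3571
q = 3.67e-05 * 2.5 * 0.3571
q = 3.277e-05 m^3/s per m


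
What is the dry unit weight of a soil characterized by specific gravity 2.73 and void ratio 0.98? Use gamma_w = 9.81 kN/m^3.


Using gamma_d = Gs * gamma_w / (1 + e)
gamma_d = 2.73 * 9.81 / (1 + 0.98)
gamma_d = 2.73 * 9.81 / 1.98
gamma_d = 13.526 kN/m^3


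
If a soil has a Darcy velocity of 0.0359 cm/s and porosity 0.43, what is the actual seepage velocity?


Using v_s = v_d / n
v_s = 0.0359 / 0.43
v_s = 0.08349 cm/s


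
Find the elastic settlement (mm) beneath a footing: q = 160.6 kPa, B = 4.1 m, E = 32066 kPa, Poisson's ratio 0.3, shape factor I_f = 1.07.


Using Se = q * B * (1 - nu^2) * I_f / E
1 - nu^2 = 1 - 0.3^2 = 0.91
Se = 160.6 * 4.1 * 0.91 * 1.07 / 32066
Se = 0.019994 m
Convert to mm: Se = 0.019994 * 1000 = 19.994 mm


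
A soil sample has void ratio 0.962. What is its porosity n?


Using the relation n = e / (1 + e)
n = 0.962 / (1 + 0.962)
n = 0.962 / 1.962
n = 0.4903


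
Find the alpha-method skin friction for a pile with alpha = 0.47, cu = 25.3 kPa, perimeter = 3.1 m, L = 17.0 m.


Using Qs = alpha * cu * perimeter * L
Qs = 0.47 * 25.3 * 3.1 * 17.0
Qs = 626.66 kN


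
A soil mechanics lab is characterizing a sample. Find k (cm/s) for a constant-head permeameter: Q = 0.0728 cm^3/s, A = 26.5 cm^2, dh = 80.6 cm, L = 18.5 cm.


Compute hydraulic gradient:
i = dh / L = 80.6 / 18.5 = 4.35676
Then apply Darcy's law:
k = Q / (A * i)
k = 0.0728 / (26.5 * 4.35676)
k = 0.0728 / 115.454
k = 0.000631 cm/s


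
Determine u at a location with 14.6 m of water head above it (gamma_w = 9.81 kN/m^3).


Using u = gamma_w * h_w
u = 9.81 * 14.6
u = 143.23 kPa


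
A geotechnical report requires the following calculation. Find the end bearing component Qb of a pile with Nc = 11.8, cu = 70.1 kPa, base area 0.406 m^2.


Result: 335.84 kN

Derivation:
Using Qb = Nc * cu * Ab
Qb = 11.8 * 70.1 * 0.406
Qb = 335.84 kN


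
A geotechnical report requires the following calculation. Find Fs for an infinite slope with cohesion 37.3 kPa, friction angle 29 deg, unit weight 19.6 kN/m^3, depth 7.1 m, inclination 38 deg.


Result: 1.262

Derivation:
Using Fs = c / (gamma*H*sin(beta)*cos(beta)) + tan(phi)/tan(beta)
Cohesion contribution = 37.3 / (19.6*7.1*sin(38)*cos(38))
Cohesion contribution = 0.552485
Friction contribution = tan(29)/tan(38) = 0.709483
Fs = 0.552485 + 0.709483
Fs = 1.262


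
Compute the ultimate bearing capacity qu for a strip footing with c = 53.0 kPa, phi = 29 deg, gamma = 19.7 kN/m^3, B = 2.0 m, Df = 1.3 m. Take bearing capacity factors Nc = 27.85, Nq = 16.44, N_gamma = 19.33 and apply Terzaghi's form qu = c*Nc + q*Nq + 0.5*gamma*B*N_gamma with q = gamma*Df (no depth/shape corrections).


Result: 2277.88 kPa

Derivation:
Compute qu = c*Nc + gamma*Df*Nq + 0.5*gamma*B*N_gamma
Term 1: 53.0 * 27.85 = 1476.05
Term 2: 19.7 * 1.3 * 16.44 = 421.0284
Term 3: 0.5 * 19.7 * 2.0 * 19.33 = 380.801
qu = 1476.05 + 421.0284 + 380.801
qu = 2277.88 kPa


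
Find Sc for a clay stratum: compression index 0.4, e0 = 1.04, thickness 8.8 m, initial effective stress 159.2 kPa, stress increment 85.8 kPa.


Using Sc = Cc * H / (1 + e0) * log10((sigma0 + delta_sigma) / sigma0)
Stress ratio = (159.2 + 85.8) / 159.2 = 1.53894
log10(1.53894) = 0.187223
Cc * H / (1 + e0) = 0.4 * 8.8 / (1 + 1.04) = 1.72549
Sc = 1.72549 * 0.187223
Sc = 0.3231 m


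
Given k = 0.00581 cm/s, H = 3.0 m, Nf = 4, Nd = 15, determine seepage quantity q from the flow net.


Convert k to m/s for unit consistency with H:
k = 0.00581 cm/s = 0.00581 / 100 m/s = 5.81e-05 m/s
Using q = k * H * Nf / Nd
Nf / Nd = 4 / 15 = 0.2667
q = 5.81e-05 * 3.0 * 0.2667
q = 4.648e-05 m^3/s per m


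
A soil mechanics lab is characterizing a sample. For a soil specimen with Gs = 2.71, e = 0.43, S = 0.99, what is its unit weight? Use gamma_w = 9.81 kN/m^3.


Using gamma = gamma_w * (Gs + S*e) / (1 + e)
Numerator: Gs + S*e = 2.71 + 0.99*0.43 = 3.1357
Denominator: 1 + e = 1 + 0.43 = 1.43
gamma = 9.81 * 3.1357 / 1.43
gamma = 21.511 kN/m^3


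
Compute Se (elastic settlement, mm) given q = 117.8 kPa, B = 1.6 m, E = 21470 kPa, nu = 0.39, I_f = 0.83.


Using Se = q * B * (1 - nu^2) * I_f / E
1 - nu^2 = 1 - 0.39^2 = 0.8479
Se = 117.8 * 1.6 * 0.8479 * 0.83 / 21470
Se = 0.006178 m
Convert to mm: Se = 0.006178 * 1000 = 6.178 mm


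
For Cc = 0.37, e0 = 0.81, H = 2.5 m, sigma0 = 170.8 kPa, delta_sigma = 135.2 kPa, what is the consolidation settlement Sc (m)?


Result: 0.1294 m

Derivation:
Using Sc = Cc * H / (1 + e0) * log10((sigma0 + delta_sigma) / sigma0)
Stress ratio = (170.8 + 135.2) / 170.8 = 1.79157
log10(1.79157) = 0.253234
Cc * H / (1 + e0) = 0.37 * 2.5 / (1 + 0.81) = 0.51105
Sc = 0.51105 * 0.253234
Sc = 0.1294 m


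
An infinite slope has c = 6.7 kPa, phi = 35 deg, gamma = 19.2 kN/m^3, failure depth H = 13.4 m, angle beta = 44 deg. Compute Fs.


Using Fs = c / (gamma*H*sin(beta)*cos(beta)) + tan(phi)/tan(beta)
Cohesion contribution = 6.7 / (19.2*13.4*sin(44)*cos(44))
Cohesion contribution = 0.0521151
Friction contribution = tan(35)/tan(44) = 0.725086
Fs = 0.0521151 + 0.725086
Fs = 0.777


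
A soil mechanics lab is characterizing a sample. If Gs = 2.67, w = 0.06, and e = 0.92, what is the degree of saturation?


Using S = Gs * w / e
S = 2.67 * 0.06 / 0.92
S = 0.1741


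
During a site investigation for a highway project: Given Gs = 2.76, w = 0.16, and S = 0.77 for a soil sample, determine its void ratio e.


Using the relation e = Gs * w / S
e = 2.76 * 0.16 / 0.77
e = 0.5735


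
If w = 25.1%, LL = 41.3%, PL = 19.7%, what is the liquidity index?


First compute the plasticity index:
PI = LL - PL = 41.3 - 19.7 = 21.6
Then compute the liquidity index:
LI = (w - PL) / PI
LI = (25.1 - 19.7) / 21.6
LI = 0.25


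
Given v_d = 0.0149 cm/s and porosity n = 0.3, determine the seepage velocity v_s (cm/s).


Using v_s = v_d / n
v_s = 0.0149 / 0.3
v_s = 0.04967 cm/s


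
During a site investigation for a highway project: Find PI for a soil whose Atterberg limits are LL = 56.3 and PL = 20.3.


Result: 36.0

Derivation:
Using PI = LL - PL
PI = 56.3 - 20.3
PI = 36.0


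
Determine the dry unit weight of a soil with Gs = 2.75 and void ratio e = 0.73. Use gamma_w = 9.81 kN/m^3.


Using gamma_d = Gs * gamma_w / (1 + e)
gamma_d = 2.75 * 9.81 / (1 + 0.73)
gamma_d = 2.75 * 9.81 / 1.73
gamma_d = 15.594 kN/m^3


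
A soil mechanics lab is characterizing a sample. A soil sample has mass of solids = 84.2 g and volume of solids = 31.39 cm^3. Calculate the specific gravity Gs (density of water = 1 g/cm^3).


Result: 2.682

Derivation:
Using Gs = m_s / (V_s * rho_w)
Since rho_w = 1 g/cm^3:
Gs = 84.2 / 31.39
Gs = 2.682


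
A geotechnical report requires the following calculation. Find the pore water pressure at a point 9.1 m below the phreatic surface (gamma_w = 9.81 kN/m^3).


Using u = gamma_w * h_w
u = 9.81 * 9.1
u = 89.27 kPa


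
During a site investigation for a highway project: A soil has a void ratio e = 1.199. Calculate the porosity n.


Result: 0.5452

Derivation:
Using the relation n = e / (1 + e)
n = 1.199 / (1 + 1.199)
n = 1.199 / 2.199
n = 0.5452


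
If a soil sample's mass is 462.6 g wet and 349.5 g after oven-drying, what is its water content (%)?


Result: 32.36 %

Derivation:
Using w = (m_wet - m_dry) / m_dry * 100
m_wet - m_dry = 462.6 - 349.5 = 113.1 g
w = 113.1 / 349.5 * 100
w = 32.36 %


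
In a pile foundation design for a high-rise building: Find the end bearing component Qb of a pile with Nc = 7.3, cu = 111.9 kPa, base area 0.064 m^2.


Using Qb = Nc * cu * Ab
Qb = 7.3 * 111.9 * 0.064
Qb = 52.28 kN


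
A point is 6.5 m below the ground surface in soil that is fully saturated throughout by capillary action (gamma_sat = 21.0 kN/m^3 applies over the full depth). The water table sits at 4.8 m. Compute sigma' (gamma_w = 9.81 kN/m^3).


Total stress = gamma_sat * depth
sigma = 21.0 * 6.5 = 136.5 kPa
Pore water pressure u = gamma_w * (depth - d_wt)
u = 9.81 * (6.5 - 4.8) = 16.677 kPa
Effective stress = sigma - u
sigma' = 136.5 - 16.677 = 119.82 kPa


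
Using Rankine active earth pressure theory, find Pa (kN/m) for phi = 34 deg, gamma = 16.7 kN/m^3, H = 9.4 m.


Result: 208.59 kN/m

Derivation:
Compute active earth pressure coefficient:
Ka = tan^2(45 - phi/2) = tan^2(28.0) = 0.282715
Compute active force:
Pa = 0.5 * Ka * gamma * H^2
Pa = 0.5 * 0.282715 * 16.7 * 9.4^2
Pa = 208.59 kN/m


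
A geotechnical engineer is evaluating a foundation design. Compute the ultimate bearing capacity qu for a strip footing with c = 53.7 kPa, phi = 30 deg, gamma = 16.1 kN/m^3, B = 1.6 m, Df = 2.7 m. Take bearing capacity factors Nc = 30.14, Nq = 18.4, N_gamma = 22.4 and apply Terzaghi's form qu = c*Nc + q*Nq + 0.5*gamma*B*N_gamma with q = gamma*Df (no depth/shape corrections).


Result: 2706.88 kPa

Derivation:
Compute qu = c*Nc + gamma*Df*Nq + 0.5*gamma*B*N_gamma
Term 1: 53.7 * 30.14 = 1618.518
Term 2: 16.1 * 2.7 * 18.4 = 799.848
Term 3: 0.5 * 16.1 * 1.6 * 22.4 = 288.512
qu = 1618.518 + 799.848 + 288.512
qu = 2706.88 kPa


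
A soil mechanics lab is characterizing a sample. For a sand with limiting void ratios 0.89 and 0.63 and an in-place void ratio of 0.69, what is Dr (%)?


Using Dr = (e_max - e) / (e_max - e_min) * 100
e_max - e = 0.89 - 0.69 = 0.2
e_max - e_min = 0.89 - 0.63 = 0.26
Dr = 0.2 / 0.26 * 100
Dr = 76.92 %


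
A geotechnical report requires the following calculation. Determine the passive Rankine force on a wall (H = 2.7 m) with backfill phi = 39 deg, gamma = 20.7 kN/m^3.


Compute passive earth pressure coefficient:
Kp = tan^2(45 + phi/2) = tan^2(64.5) = 4.395495
Compute passive force:
Pp = 0.5 * Kp * gamma * H^2
Pp = 0.5 * 4.395495 * 20.7 * 2.7^2
Pp = 331.65 kN/m


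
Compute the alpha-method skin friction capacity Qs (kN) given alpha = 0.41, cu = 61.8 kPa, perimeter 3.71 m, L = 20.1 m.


Using Qs = alpha * cu * perimeter * L
Qs = 0.41 * 61.8 * 3.71 * 20.1
Qs = 1889.48 kN


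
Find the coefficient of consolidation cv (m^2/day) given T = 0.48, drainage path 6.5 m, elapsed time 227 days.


Using cv = T * H_dr^2 / t
H_dr^2 = 6.5^2 = 42.25
cv = 0.48 * 42.25 / 227
cv = 0.08934 m^2/day


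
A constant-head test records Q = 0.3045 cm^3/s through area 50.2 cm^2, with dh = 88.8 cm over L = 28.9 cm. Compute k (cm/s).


Result: 0.001974 cm/s

Derivation:
Compute hydraulic gradient:
i = dh / L = 88.8 / 28.9 = 3.07266
Then apply Darcy's law:
k = Q / (A * i)
k = 0.3045 / (50.2 * 3.07266)
k = 0.3045 / 154.248
k = 0.001974 cm/s


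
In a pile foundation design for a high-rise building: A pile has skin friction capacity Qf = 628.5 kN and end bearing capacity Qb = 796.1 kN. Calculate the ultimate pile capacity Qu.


Using Qu = Qf + Qb
Qu = 628.5 + 796.1
Qu = 1424.6 kN


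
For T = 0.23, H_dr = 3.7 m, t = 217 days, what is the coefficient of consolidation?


Result: 0.01451 m^2/day

Derivation:
Using cv = T * H_dr^2 / t
H_dr^2 = 3.7^2 = 13.69
cv = 0.23 * 13.69 / 217
cv = 0.01451 m^2/day


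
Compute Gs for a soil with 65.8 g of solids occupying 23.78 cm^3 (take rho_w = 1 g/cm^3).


Result: 2.767

Derivation:
Using Gs = m_s / (V_s * rho_w)
Since rho_w = 1 g/cm^3:
Gs = 65.8 / 23.78
Gs = 2.767


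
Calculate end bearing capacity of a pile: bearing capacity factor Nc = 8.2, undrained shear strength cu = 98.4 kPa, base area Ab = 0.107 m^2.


Using Qb = Nc * cu * Ab
Qb = 8.2 * 98.4 * 0.107
Qb = 86.34 kN


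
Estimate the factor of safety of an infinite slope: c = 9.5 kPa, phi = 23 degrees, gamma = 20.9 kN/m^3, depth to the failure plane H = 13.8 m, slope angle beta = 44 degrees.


Using Fs = c / (gamma*H*sin(beta)*cos(beta)) + tan(phi)/tan(beta)
Cohesion contribution = 9.5 / (20.9*13.8*sin(44)*cos(44))
Cohesion contribution = 0.0659163
Friction contribution = tan(23)/tan(44) = 0.439557
Fs = 0.0659163 + 0.439557
Fs = 0.505


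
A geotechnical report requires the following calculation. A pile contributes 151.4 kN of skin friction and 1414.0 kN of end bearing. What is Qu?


Result: 1565.4 kN

Derivation:
Using Qu = Qf + Qb
Qu = 151.4 + 1414.0
Qu = 1565.4 kN


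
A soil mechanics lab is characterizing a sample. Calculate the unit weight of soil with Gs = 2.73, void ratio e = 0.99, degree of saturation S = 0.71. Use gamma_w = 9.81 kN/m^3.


Using gamma = gamma_w * (Gs + S*e) / (1 + e)
Numerator: Gs + S*e = 2.73 + 0.71*0.99 = 3.4329
Denominator: 1 + e = 1 + 0.99 = 1.99
gamma = 9.81 * 3.4329 / 1.99
gamma = 16.923 kN/m^3


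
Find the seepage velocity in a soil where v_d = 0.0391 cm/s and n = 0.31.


Using v_s = v_d / n
v_s = 0.0391 / 0.31
v_s = 0.12613 cm/s


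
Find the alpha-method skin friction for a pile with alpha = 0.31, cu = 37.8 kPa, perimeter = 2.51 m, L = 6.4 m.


Using Qs = alpha * cu * perimeter * L
Qs = 0.31 * 37.8 * 2.51 * 6.4
Qs = 188.24 kN


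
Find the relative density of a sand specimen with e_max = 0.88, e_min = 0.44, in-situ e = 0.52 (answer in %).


Using Dr = (e_max - e) / (e_max - e_min) * 100
e_max - e = 0.88 - 0.52 = 0.36
e_max - e_min = 0.88 - 0.44 = 0.44
Dr = 0.36 / 0.44 * 100
Dr = 81.82 %


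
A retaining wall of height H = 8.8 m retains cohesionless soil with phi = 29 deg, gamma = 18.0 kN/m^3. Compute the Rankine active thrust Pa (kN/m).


Result: 241.83 kN/m

Derivation:
Compute active earth pressure coefficient:
Ka = tan^2(45 - phi/2) = tan^2(30.5) = 0.346974
Compute active force:
Pa = 0.5 * Ka * gamma * H^2
Pa = 0.5 * 0.346974 * 18.0 * 8.8^2
Pa = 241.83 kN/m


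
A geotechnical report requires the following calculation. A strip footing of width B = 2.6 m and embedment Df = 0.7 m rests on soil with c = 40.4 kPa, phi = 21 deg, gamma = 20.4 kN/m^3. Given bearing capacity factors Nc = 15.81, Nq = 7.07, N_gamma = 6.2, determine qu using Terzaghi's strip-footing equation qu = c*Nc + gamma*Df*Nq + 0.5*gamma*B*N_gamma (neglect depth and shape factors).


Result: 904.11 kPa

Derivation:
Compute qu = c*Nc + gamma*Df*Nq + 0.5*gamma*B*N_gamma
Term 1: 40.4 * 15.81 = 638.724
Term 2: 20.4 * 0.7 * 7.07 = 100.9596
Term 3: 0.5 * 20.4 * 2.6 * 6.2 = 164.424
qu = 638.724 + 100.9596 + 164.424
qu = 904.11 kPa


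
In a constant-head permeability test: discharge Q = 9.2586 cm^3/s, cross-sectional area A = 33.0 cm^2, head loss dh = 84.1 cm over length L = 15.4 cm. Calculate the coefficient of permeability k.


Result: 0.051376 cm/s

Derivation:
Compute hydraulic gradient:
i = dh / L = 84.1 / 15.4 = 5.46104
Then apply Darcy's law:
k = Q / (A * i)
k = 9.2586 / (33.0 * 5.46104)
k = 9.2586 / 180.214
k = 0.051376 cm/s


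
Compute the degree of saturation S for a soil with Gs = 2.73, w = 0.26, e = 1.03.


Using S = Gs * w / e
S = 2.73 * 0.26 / 1.03
S = 0.6891


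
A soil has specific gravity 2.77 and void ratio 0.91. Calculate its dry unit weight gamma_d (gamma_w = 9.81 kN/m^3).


Using gamma_d = Gs * gamma_w / (1 + e)
gamma_d = 2.77 * 9.81 / (1 + 0.91)
gamma_d = 2.77 * 9.81 / 1.91
gamma_d = 14.227 kN/m^3


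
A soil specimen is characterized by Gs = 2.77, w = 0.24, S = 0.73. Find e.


Result: 0.9107

Derivation:
Using the relation e = Gs * w / S
e = 2.77 * 0.24 / 0.73
e = 0.9107


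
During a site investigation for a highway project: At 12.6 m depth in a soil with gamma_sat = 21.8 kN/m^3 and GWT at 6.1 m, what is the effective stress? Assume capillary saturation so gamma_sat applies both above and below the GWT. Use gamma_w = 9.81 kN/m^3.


Result: 210.92 kPa

Derivation:
Total stress = gamma_sat * depth
sigma = 21.8 * 12.6 = 274.68 kPa
Pore water pressure u = gamma_w * (depth - d_wt)
u = 9.81 * (12.6 - 6.1) = 63.765 kPa
Effective stress = sigma - u
sigma' = 274.68 - 63.765 = 210.92 kPa


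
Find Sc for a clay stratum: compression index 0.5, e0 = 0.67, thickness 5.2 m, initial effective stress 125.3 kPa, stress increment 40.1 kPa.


Using Sc = Cc * H / (1 + e0) * log10((sigma0 + delta_sigma) / sigma0)
Stress ratio = (125.3 + 40.1) / 125.3 = 1.32003
log10(1.32003) = 0.120584
Cc * H / (1 + e0) = 0.5 * 5.2 / (1 + 0.67) = 1.55689
Sc = 1.55689 * 0.120584
Sc = 0.1877 m


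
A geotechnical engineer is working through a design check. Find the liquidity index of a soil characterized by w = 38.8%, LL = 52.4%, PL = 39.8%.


First compute the plasticity index:
PI = LL - PL = 52.4 - 39.8 = 12.6
Then compute the liquidity index:
LI = (w - PL) / PI
LI = (38.8 - 39.8) / 12.6
LI = -0.079


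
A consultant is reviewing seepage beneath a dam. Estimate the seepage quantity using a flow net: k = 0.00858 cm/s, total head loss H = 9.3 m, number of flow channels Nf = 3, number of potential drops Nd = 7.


Convert k to m/s for unit consistency with H:
k = 0.00858 cm/s = 0.00858 / 100 m/s = 8.58e-05 m/s
Using q = k * H * Nf / Nd
Nf / Nd = 3 / 7 = 0.4286
q = 8.58e-05 * 9.3 * 0.4286
q = 0.000342 m^3/s per m


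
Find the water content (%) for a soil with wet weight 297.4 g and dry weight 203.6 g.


Using w = (m_wet - m_dry) / m_dry * 100
m_wet - m_dry = 297.4 - 203.6 = 93.8 g
w = 93.8 / 203.6 * 100
w = 46.07 %


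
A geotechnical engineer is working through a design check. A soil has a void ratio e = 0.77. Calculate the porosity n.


Using the relation n = e / (1 + e)
n = 0.77 / (1 + 0.77)
n = 0.77 / 1.77
n = 0.435


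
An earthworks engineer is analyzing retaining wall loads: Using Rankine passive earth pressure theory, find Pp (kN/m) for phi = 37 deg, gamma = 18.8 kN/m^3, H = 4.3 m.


Compute passive earth pressure coefficient:
Kp = tan^2(45 + phi/2) = tan^2(63.5) = 4.022791
Compute passive force:
Pp = 0.5 * Kp * gamma * H^2
Pp = 0.5 * 4.022791 * 18.8 * 4.3^2
Pp = 699.19 kN/m


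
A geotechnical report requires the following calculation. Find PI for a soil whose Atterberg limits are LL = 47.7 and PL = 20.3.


Result: 27.4

Derivation:
Using PI = LL - PL
PI = 47.7 - 20.3
PI = 27.4


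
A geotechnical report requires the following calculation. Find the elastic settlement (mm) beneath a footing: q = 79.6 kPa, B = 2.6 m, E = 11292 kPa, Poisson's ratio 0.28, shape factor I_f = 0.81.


Result: 13.682 mm

Derivation:
Using Se = q * B * (1 - nu^2) * I_f / E
1 - nu^2 = 1 - 0.28^2 = 0.9216
Se = 79.6 * 2.6 * 0.9216 * 0.81 / 11292
Se = 0.013682 m
Convert to mm: Se = 0.013682 * 1000 = 13.682 mm


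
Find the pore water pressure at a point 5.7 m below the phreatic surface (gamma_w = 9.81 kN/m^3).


Using u = gamma_w * h_w
u = 9.81 * 5.7
u = 55.92 kPa


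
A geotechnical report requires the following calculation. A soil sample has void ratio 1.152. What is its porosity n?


Using the relation n = e / (1 + e)
n = 1.152 / (1 + 1.152)
n = 1.152 / 2.152
n = 0.5353


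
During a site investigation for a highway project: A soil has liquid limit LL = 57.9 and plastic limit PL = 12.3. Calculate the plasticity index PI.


Using PI = LL - PL
PI = 57.9 - 12.3
PI = 45.6


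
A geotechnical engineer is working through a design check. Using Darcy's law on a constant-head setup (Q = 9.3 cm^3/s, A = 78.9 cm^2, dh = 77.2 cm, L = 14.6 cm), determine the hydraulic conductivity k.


Result: 0.022292 cm/s

Derivation:
Compute hydraulic gradient:
i = dh / L = 77.2 / 14.6 = 5.28767
Then apply Darcy's law:
k = Q / (A * i)
k = 9.3 / (78.9 * 5.28767)
k = 9.3 / 417.197
k = 0.022292 cm/s


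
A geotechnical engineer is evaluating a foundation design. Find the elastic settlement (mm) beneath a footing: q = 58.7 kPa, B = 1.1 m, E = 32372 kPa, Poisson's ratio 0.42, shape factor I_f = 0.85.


Result: 1.396 mm

Derivation:
Using Se = q * B * (1 - nu^2) * I_f / E
1 - nu^2 = 1 - 0.42^2 = 0.8236
Se = 58.7 * 1.1 * 0.8236 * 0.85 / 32372
Se = 0.001396 m
Convert to mm: Se = 0.001396 * 1000 = 1.396 mm


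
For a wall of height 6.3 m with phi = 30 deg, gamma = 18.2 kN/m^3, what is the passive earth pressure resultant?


Compute passive earth pressure coefficient:
Kp = tan^2(45 + phi/2) = tan^2(60.0) = 3
Compute passive force:
Pp = 0.5 * Kp * gamma * H^2
Pp = 0.5 * 3 * 18.2 * 6.3^2
Pp = 1083.54 kN/m


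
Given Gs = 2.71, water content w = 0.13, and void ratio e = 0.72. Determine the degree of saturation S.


Using S = Gs * w / e
S = 2.71 * 0.13 / 0.72
S = 0.4893


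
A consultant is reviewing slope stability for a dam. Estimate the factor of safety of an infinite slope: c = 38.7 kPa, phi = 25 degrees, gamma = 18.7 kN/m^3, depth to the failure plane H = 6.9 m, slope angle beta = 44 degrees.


Result: 1.083

Derivation:
Using Fs = c / (gamma*H*sin(beta)*cos(beta)) + tan(phi)/tan(beta)
Cohesion contribution = 38.7 / (18.7*6.9*sin(44)*cos(44))
Cohesion contribution = 0.600226
Friction contribution = tan(25)/tan(44) = 0.482876
Fs = 0.600226 + 0.482876
Fs = 1.083


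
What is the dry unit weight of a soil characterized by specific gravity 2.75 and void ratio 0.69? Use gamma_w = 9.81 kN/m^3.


Using gamma_d = Gs * gamma_w / (1 + e)
gamma_d = 2.75 * 9.81 / (1 + 0.69)
gamma_d = 2.75 * 9.81 / 1.69
gamma_d = 15.963 kN/m^3


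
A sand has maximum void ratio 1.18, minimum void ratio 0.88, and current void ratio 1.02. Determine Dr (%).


Using Dr = (e_max - e) / (e_max - e_min) * 100
e_max - e = 1.18 - 1.02 = 0.16
e_max - e_min = 1.18 - 0.88 = 0.3
Dr = 0.16 / 0.3 * 100
Dr = 53.33 %


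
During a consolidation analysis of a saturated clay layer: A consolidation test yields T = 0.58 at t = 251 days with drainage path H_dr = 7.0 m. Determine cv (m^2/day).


Using cv = T * H_dr^2 / t
H_dr^2 = 7.0^2 = 49.0
cv = 0.58 * 49.0 / 251
cv = 0.11323 m^2/day


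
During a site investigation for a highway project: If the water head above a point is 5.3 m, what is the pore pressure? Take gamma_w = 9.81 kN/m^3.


Result: 51.99 kPa

Derivation:
Using u = gamma_w * h_w
u = 9.81 * 5.3
u = 51.99 kPa


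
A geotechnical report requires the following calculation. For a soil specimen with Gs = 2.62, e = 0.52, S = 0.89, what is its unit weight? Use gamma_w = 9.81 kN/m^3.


Using gamma = gamma_w * (Gs + S*e) / (1 + e)
Numerator: Gs + S*e = 2.62 + 0.89*0.52 = 3.0828
Denominator: 1 + e = 1 + 0.52 = 1.52
gamma = 9.81 * 3.0828 / 1.52
gamma = 19.896 kN/m^3


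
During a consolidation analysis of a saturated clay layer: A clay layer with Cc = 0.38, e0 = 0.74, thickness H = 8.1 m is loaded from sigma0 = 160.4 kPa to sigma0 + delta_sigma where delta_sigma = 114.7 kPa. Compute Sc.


Result: 0.4144 m

Derivation:
Using Sc = Cc * H / (1 + e0) * log10((sigma0 + delta_sigma) / sigma0)
Stress ratio = (160.4 + 114.7) / 160.4 = 1.71509
log10(1.71509) = 0.234286
Cc * H / (1 + e0) = 0.38 * 8.1 / (1 + 0.74) = 1.76897
Sc = 1.76897 * 0.234286
Sc = 0.4144 m


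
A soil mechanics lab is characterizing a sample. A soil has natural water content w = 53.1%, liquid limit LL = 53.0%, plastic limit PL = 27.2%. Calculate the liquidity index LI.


First compute the plasticity index:
PI = LL - PL = 53.0 - 27.2 = 25.8
Then compute the liquidity index:
LI = (w - PL) / PI
LI = (53.1 - 27.2) / 25.8
LI = 1.004


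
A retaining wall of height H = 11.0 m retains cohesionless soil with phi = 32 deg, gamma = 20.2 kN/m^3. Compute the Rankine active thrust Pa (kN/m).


Result: 375.5 kN/m

Derivation:
Compute active earth pressure coefficient:
Ka = tan^2(45 - phi/2) = tan^2(29.0) = 0.307259
Compute active force:
Pa = 0.5 * Ka * gamma * H^2
Pa = 0.5 * 0.307259 * 20.2 * 11.0^2
Pa = 375.5 kN/m


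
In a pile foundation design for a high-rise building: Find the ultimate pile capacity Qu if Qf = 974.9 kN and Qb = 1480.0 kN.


Using Qu = Qf + Qb
Qu = 974.9 + 1480.0
Qu = 2454.9 kN


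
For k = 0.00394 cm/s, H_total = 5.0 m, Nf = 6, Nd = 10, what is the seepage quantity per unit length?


Convert k to m/s for unit consistency with H:
k = 0.00394 cm/s = 0.00394 / 100 m/s = 3.94e-05 m/s
Using q = k * H * Nf / Nd
Nf / Nd = 6 / 10 = 0.6
q = 3.94e-05 * 5.0 * 0.6
q = 0.0001182 m^3/s per m


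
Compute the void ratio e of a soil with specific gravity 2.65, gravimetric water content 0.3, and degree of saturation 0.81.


Result: 0.9815

Derivation:
Using the relation e = Gs * w / S
e = 2.65 * 0.3 / 0.81
e = 0.9815


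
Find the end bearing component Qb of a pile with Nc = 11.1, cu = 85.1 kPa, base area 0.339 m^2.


Using Qb = Nc * cu * Ab
Qb = 11.1 * 85.1 * 0.339
Qb = 320.22 kN


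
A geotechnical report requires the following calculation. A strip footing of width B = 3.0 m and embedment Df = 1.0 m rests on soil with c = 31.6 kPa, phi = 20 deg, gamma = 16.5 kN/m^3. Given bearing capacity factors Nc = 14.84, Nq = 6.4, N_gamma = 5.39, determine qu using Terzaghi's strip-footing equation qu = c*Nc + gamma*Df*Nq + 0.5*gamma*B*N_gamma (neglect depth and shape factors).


Result: 707.95 kPa

Derivation:
Compute qu = c*Nc + gamma*Df*Nq + 0.5*gamma*B*N_gamma
Term 1: 31.6 * 14.84 = 468.944
Term 2: 16.5 * 1.0 * 6.4 = 105.6
Term 3: 0.5 * 16.5 * 3.0 * 5.39 = 133.4025
qu = 468.944 + 105.6 + 133.4025
qu = 707.95 kPa


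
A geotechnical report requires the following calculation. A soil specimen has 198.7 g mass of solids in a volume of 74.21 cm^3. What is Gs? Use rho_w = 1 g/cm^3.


Using Gs = m_s / (V_s * rho_w)
Since rho_w = 1 g/cm^3:
Gs = 198.7 / 74.21
Gs = 2.678


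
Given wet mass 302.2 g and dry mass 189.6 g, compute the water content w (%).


Result: 59.39 %

Derivation:
Using w = (m_wet - m_dry) / m_dry * 100
m_wet - m_dry = 302.2 - 189.6 = 112.6 g
w = 112.6 / 189.6 * 100
w = 59.39 %


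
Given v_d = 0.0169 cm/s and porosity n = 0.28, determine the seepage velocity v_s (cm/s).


Using v_s = v_d / n
v_s = 0.0169 / 0.28
v_s = 0.06036 cm/s


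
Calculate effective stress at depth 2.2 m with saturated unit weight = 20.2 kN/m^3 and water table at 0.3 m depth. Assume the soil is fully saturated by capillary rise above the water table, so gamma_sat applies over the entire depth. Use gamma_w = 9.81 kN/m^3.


Total stress = gamma_sat * depth
sigma = 20.2 * 2.2 = 44.44 kPa
Pore water pressure u = gamma_w * (depth - d_wt)
u = 9.81 * (2.2 - 0.3) = 18.639 kPa
Effective stress = sigma - u
sigma' = 44.44 - 18.639 = 25.8 kPa


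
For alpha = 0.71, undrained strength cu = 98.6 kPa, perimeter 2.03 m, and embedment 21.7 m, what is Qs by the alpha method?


Using Qs = alpha * cu * perimeter * L
Qs = 0.71 * 98.6 * 2.03 * 21.7
Qs = 3083.83 kN


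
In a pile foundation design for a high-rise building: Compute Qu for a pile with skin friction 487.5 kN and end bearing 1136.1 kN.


Using Qu = Qf + Qb
Qu = 487.5 + 1136.1
Qu = 1623.6 kN


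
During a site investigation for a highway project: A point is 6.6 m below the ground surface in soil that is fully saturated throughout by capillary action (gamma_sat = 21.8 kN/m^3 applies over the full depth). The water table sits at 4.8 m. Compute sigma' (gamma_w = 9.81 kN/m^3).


Total stress = gamma_sat * depth
sigma = 21.8 * 6.6 = 143.88 kPa
Pore water pressure u = gamma_w * (depth - d_wt)
u = 9.81 * (6.6 - 4.8) = 17.658 kPa
Effective stress = sigma - u
sigma' = 143.88 - 17.658 = 126.22 kPa


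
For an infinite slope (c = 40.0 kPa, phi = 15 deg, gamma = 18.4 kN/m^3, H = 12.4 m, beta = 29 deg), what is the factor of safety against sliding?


Result: 0.897

Derivation:
Using Fs = c / (gamma*H*sin(beta)*cos(beta)) + tan(phi)/tan(beta)
Cohesion contribution = 40.0 / (18.4*12.4*sin(29)*cos(29))
Cohesion contribution = 0.413457
Friction contribution = tan(15)/tan(29) = 0.483393
Fs = 0.413457 + 0.483393
Fs = 0.897


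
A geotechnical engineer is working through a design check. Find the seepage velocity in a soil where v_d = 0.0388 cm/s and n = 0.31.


Result: 0.12516 cm/s

Derivation:
Using v_s = v_d / n
v_s = 0.0388 / 0.31
v_s = 0.12516 cm/s


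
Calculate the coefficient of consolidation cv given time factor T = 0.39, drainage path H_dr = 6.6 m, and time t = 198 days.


Result: 0.0858 m^2/day

Derivation:
Using cv = T * H_dr^2 / t
H_dr^2 = 6.6^2 = 43.56
cv = 0.39 * 43.56 / 198
cv = 0.0858 m^2/day


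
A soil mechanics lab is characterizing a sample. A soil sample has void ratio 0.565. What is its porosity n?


Result: 0.361

Derivation:
Using the relation n = e / (1 + e)
n = 0.565 / (1 + 0.565)
n = 0.565 / 1.565
n = 0.361


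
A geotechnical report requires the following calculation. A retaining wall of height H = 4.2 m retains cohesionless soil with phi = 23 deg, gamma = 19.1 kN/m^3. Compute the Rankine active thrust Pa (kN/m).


Compute active earth pressure coefficient:
Ka = tan^2(45 - phi/2) = tan^2(33.5) = 0.438092
Compute active force:
Pa = 0.5 * Ka * gamma * H^2
Pa = 0.5 * 0.438092 * 19.1 * 4.2^2
Pa = 73.8 kN/m


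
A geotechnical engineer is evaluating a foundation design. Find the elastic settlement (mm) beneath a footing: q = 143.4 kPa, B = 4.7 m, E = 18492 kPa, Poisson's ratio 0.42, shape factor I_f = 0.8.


Using Se = q * B * (1 - nu^2) * I_f / E
1 - nu^2 = 1 - 0.42^2 = 0.8236
Se = 143.4 * 4.7 * 0.8236 * 0.8 / 18492
Se = 0.024014 m
Convert to mm: Se = 0.024014 * 1000 = 24.014 mm


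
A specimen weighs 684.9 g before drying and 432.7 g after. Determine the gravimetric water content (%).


Using w = (m_wet - m_dry) / m_dry * 100
m_wet - m_dry = 684.9 - 432.7 = 252.2 g
w = 252.2 / 432.7 * 100
w = 58.29 %


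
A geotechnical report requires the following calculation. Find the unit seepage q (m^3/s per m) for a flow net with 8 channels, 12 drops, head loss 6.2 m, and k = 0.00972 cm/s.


Result: 0.0004018 m^3/s per m

Derivation:
Convert k to m/s for unit consistency with H:
k = 0.00972 cm/s = 0.00972 / 100 m/s = 9.72e-05 m/s
Using q = k * H * Nf / Nd
Nf / Nd = 8 / 12 = 0.6667
q = 9.72e-05 * 6.2 * 0.6667
q = 0.0004018 m^3/s per m


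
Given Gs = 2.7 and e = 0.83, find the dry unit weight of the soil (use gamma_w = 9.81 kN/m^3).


Using gamma_d = Gs * gamma_w / (1 + e)
gamma_d = 2.7 * 9.81 / (1 + 0.83)
gamma_d = 2.7 * 9.81 / 1.83
gamma_d = 14.474 kN/m^3


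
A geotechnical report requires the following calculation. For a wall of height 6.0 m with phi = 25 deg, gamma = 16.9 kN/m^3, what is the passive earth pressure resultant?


Compute passive earth pressure coefficient:
Kp = tan^2(45 + phi/2) = tan^2(57.5) = 2.463913
Compute passive force:
Pp = 0.5 * Kp * gamma * H^2
Pp = 0.5 * 2.463913 * 16.9 * 6.0^2
Pp = 749.52 kN/m


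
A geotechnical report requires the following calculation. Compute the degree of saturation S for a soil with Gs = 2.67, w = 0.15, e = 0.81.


Result: 0.4944

Derivation:
Using S = Gs * w / e
S = 2.67 * 0.15 / 0.81
S = 0.4944


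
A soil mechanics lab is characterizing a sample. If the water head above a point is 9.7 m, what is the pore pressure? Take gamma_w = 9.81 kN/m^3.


Result: 95.16 kPa

Derivation:
Using u = gamma_w * h_w
u = 9.81 * 9.7
u = 95.16 kPa


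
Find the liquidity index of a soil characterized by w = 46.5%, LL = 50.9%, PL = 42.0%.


First compute the plasticity index:
PI = LL - PL = 50.9 - 42.0 = 8.9
Then compute the liquidity index:
LI = (w - PL) / PI
LI = (46.5 - 42.0) / 8.9
LI = 0.506


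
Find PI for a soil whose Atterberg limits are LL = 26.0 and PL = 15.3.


Using PI = LL - PL
PI = 26.0 - 15.3
PI = 10.7


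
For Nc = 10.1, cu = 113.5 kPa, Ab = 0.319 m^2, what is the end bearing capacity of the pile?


Using Qb = Nc * cu * Ab
Qb = 10.1 * 113.5 * 0.319
Qb = 365.69 kN


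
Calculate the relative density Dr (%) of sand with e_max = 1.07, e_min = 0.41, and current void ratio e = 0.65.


Using Dr = (e_max - e) / (e_max - e_min) * 100
e_max - e = 1.07 - 0.65 = 0.42
e_max - e_min = 1.07 - 0.41 = 0.66
Dr = 0.42 / 0.66 * 100
Dr = 63.64 %


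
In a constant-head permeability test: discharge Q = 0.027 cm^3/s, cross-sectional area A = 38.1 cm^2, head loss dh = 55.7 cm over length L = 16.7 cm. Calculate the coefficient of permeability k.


Compute hydraulic gradient:
i = dh / L = 55.7 / 16.7 = 3.33533
Then apply Darcy's law:
k = Q / (A * i)
k = 0.027 / (38.1 * 3.33533)
k = 0.027 / 127.076
k = 0.000212 cm/s


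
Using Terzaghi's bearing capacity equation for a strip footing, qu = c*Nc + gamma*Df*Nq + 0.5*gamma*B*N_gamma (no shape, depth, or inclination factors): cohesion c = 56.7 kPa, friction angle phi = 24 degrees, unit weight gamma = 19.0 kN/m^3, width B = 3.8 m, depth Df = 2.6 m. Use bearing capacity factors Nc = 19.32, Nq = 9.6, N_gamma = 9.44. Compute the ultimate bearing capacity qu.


Compute qu = c*Nc + gamma*Df*Nq + 0.5*gamma*B*N_gamma
Term 1: 56.7 * 19.32 = 1095.444
Term 2: 19.0 * 2.6 * 9.6 = 474.24
Term 3: 0.5 * 19.0 * 3.8 * 9.44 = 340.784
qu = 1095.444 + 474.24 + 340.784
qu = 1910.47 kPa


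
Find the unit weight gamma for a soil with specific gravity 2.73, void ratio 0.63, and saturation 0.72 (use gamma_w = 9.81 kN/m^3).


Using gamma = gamma_w * (Gs + S*e) / (1 + e)
Numerator: Gs + S*e = 2.73 + 0.72*0.63 = 3.1836
Denominator: 1 + e = 1 + 0.63 = 1.63
gamma = 9.81 * 3.1836 / 1.63
gamma = 19.16 kN/m^3


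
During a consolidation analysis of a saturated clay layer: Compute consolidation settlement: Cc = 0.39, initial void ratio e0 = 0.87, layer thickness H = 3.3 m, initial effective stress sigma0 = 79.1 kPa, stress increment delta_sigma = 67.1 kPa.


Using Sc = Cc * H / (1 + e0) * log10((sigma0 + delta_sigma) / sigma0)
Stress ratio = (79.1 + 67.1) / 79.1 = 1.84829
log10(1.84829) = 0.266771
Cc * H / (1 + e0) = 0.39 * 3.3 / (1 + 0.87) = 0.688235
Sc = 0.688235 * 0.266771
Sc = 0.1836 m


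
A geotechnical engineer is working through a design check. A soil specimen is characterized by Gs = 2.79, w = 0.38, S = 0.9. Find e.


Result: 1.178

Derivation:
Using the relation e = Gs * w / S
e = 2.79 * 0.38 / 0.9
e = 1.178


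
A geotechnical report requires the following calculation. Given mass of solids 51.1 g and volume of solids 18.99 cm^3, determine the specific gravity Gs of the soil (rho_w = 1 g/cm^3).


Using Gs = m_s / (V_s * rho_w)
Since rho_w = 1 g/cm^3:
Gs = 51.1 / 18.99
Gs = 2.691


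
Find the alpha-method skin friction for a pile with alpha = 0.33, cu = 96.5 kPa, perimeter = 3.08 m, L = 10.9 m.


Using Qs = alpha * cu * perimeter * L
Qs = 0.33 * 96.5 * 3.08 * 10.9
Qs = 1069.1 kN


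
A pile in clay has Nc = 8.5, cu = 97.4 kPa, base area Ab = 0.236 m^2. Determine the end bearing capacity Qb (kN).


Using Qb = Nc * cu * Ab
Qb = 8.5 * 97.4 * 0.236
Qb = 195.38 kN


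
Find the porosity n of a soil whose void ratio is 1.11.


Using the relation n = e / (1 + e)
n = 1.11 / (1 + 1.11)
n = 1.11 / 2.11
n = 0.5261


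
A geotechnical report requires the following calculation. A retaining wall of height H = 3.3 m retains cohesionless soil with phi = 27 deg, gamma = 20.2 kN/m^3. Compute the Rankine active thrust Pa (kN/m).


Result: 41.3 kN/m

Derivation:
Compute active earth pressure coefficient:
Ka = tan^2(45 - phi/2) = tan^2(31.5) = 0.375525
Compute active force:
Pa = 0.5 * Ka * gamma * H^2
Pa = 0.5 * 0.375525 * 20.2 * 3.3^2
Pa = 41.3 kN/m


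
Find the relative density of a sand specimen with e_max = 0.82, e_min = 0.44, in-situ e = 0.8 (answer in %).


Result: 5.26 %

Derivation:
Using Dr = (e_max - e) / (e_max - e_min) * 100
e_max - e = 0.82 - 0.8 = 0.02
e_max - e_min = 0.82 - 0.44 = 0.38
Dr = 0.02 / 0.38 * 100
Dr = 5.26 %


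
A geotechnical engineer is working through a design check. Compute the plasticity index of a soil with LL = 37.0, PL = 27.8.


Using PI = LL - PL
PI = 37.0 - 27.8
PI = 9.2


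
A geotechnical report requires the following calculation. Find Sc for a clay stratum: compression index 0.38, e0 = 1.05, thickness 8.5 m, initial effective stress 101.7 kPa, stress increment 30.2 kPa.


Result: 0.1779 m

Derivation:
Using Sc = Cc * H / (1 + e0) * log10((sigma0 + delta_sigma) / sigma0)
Stress ratio = (101.7 + 30.2) / 101.7 = 1.29695
log10(1.29695) = 0.112924
Cc * H / (1 + e0) = 0.38 * 8.5 / (1 + 1.05) = 1.57561
Sc = 1.57561 * 0.112924
Sc = 0.1779 m


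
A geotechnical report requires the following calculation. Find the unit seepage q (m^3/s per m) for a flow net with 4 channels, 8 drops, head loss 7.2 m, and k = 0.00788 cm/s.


Result: 0.0002837 m^3/s per m

Derivation:
Convert k to m/s for unit consistency with H:
k = 0.00788 cm/s = 0.00788 / 100 m/s = 7.88e-05 m/s
Using q = k * H * Nf / Nd
Nf / Nd = 4 / 8 = 0.5
q = 7.88e-05 * 7.2 * 0.5
q = 0.0002837 m^3/s per m


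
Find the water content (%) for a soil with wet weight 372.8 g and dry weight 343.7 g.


Result: 8.47 %

Derivation:
Using w = (m_wet - m_dry) / m_dry * 100
m_wet - m_dry = 372.8 - 343.7 = 29.1 g
w = 29.1 / 343.7 * 100
w = 8.47 %


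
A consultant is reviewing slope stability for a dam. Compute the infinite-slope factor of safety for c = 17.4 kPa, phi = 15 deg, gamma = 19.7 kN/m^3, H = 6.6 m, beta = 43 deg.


Result: 0.556

Derivation:
Using Fs = c / (gamma*H*sin(beta)*cos(beta)) + tan(phi)/tan(beta)
Cohesion contribution = 17.4 / (19.7*6.6*sin(43)*cos(43))
Cohesion contribution = 0.268305
Friction contribution = tan(15)/tan(43) = 0.28734
Fs = 0.268305 + 0.28734
Fs = 0.556


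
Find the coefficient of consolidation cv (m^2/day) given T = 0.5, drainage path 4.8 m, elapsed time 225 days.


Using cv = T * H_dr^2 / t
H_dr^2 = 4.8^2 = 23.04
cv = 0.5 * 23.04 / 225
cv = 0.0512 m^2/day


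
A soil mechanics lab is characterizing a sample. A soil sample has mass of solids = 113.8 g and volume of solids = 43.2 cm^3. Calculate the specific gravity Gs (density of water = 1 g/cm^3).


Result: 2.634

Derivation:
Using Gs = m_s / (V_s * rho_w)
Since rho_w = 1 g/cm^3:
Gs = 113.8 / 43.2
Gs = 2.634


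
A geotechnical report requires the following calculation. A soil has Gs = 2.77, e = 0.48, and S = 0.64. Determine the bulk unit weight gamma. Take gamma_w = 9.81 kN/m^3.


Result: 20.397 kN/m^3

Derivation:
Using gamma = gamma_w * (Gs + S*e) / (1 + e)
Numerator: Gs + S*e = 2.77 + 0.64*0.48 = 3.0772
Denominator: 1 + e = 1 + 0.48 = 1.48
gamma = 9.81 * 3.0772 / 1.48
gamma = 20.397 kN/m^3


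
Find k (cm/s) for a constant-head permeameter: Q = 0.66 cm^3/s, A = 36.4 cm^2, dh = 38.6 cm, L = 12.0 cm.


Compute hydraulic gradient:
i = dh / L = 38.6 / 12.0 = 3.21667
Then apply Darcy's law:
k = Q / (A * i)
k = 0.66 / (36.4 * 3.21667)
k = 0.66 / 117.087
k = 0.005637 cm/s
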